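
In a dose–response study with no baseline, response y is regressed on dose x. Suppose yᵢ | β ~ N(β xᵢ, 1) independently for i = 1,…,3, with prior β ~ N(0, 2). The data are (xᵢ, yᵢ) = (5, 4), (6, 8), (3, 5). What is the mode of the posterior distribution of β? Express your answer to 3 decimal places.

log p(β | y) = −Σ(yᵢ − βxᵢ)²/(2·1) − β²/(2·2) + const.
Setting the derivative to zero: Σxᵢ(yᵢ − βxᵢ)/1 − β/2 = 0, so β = Σxᵢyᵢ / (Σxᵢ² + σ²/τ²).
Σxᵢyᵢ = 5·4 + 6·8 + 3·5 = 83; Σxᵢ² = 70; σ²/τ² = 0.5.
β̂_MAP = 83 / (70 + 0.5) = 83/70.5 ≈ 1.177.

β̂_MAP = 1.177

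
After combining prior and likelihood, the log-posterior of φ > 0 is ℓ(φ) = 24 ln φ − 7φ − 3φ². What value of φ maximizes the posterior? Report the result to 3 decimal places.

ℓ'(φ) = 24/φ − 7 − 6φ. Setting this to zero and multiplying by φ: 6φ² + 7φ − 24 = 0.
φ = (−7 + √(7² + 4·6·24)) / (2·6) = (−7 + √625) / 12 = (−7 + 25)/12 = 3/2.
ℓ''(φ) = −24/φ² − 6 < 0, confirming a maximum.

φ̂_MAP = 1.500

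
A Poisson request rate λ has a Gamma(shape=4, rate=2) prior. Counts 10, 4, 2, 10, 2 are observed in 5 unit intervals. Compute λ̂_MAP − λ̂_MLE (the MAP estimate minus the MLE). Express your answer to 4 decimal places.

MAP − MLE = -1.1714

Σxᵢ = 28. Posterior is Gamma(32, 7); MAP = (32−1)/7 = 31/7 ≈ 4.42857.
MLE = x̄ = 28/5 ≈ 5.60000.
Difference = 31/7 − 28/5 = -41/35 ≈ -1.1714.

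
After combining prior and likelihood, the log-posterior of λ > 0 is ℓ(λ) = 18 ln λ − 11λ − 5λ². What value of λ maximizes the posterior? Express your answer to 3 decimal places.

ℓ'(λ) = 18/λ − 11 − 10λ. Setting this to zero and multiplying by λ: 10λ² + 11λ − 18 = 0.
λ = (−11 + √(11² + 4·10·18)) / (2·10) = (−11 + √841) / 20 = (−11 + 29)/20 = 9/10.
ℓ''(λ) = −18/λ² − 10 < 0, confirming a maximum.

λ̂_MAP = 0.900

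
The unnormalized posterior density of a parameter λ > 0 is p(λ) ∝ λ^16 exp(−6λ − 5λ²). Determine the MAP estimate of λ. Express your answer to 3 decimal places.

λ̂_MAP = 1.000

ℓ'(λ) = 16/λ − 6 − 10λ. Setting this to zero and multiplying by λ: 10λ² + 6λ − 16 = 0.
λ = (−6 + √(6² + 4·10·16)) / (2·10) = (−6 + √676) / 20 = (−6 + 26)/20 = 1.
ℓ''(λ) = −16/λ² − 10 < 0, confirming a maximum.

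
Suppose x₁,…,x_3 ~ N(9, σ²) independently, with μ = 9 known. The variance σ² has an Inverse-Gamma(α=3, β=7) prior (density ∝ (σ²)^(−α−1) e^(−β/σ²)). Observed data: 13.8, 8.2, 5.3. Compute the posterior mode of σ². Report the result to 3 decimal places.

σ̂²_MAP = 4.670

Sum of squared deviations about the known mean: SS = (13.8−9)² + (8.2−9)² + (5.3−9)² = 37.37.
The Normal likelihood contributes (σ²)^(−n/2) exp(−SS/(2σ²)), so the posterior is Inverse-Gamma(α + n/2, β + SS/2) = Inverse-Gamma(4.5, 25.685).
The mode of Inverse-Gamma(a, b) is b/(a+1) = 25.685/5.5 ≈ 4.670.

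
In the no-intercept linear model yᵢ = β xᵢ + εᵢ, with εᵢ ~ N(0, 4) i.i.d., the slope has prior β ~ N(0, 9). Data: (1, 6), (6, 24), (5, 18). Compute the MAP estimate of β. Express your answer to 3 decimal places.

β̂_MAP = 3.843

log p(β | y) = −Σ(yᵢ − βxᵢ)²/(2·4) − β²/(2·9) + const.
Setting the derivative to zero: Σxᵢ(yᵢ − βxᵢ)/4 − β/9 = 0, so β = Σxᵢyᵢ / (Σxᵢ² + σ²/τ²).
Σxᵢyᵢ = 1·6 + 6·24 + 5·18 = 240; Σxᵢ² = 62; σ²/τ² = 4/9.
β̂_MAP = 240 / (62 + 4/9) = 240/(562/9) = 1080/281 ≈ 3.843.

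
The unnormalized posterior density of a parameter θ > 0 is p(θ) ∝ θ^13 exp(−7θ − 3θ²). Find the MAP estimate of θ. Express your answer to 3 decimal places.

ℓ'(θ) = 13/θ − 7 − 6θ. Setting this to zero and multiplying by θ: 6θ² + 7θ − 13 = 0.
θ = (−7 + √(7² + 4·6·13)) / (2·6) = (−7 + √361) / 12 = (−7 + 19)/12 = 1.
ℓ''(θ) = −13/θ² − 6 < 0, confirming a maximum.

θ̂_MAP = 1.000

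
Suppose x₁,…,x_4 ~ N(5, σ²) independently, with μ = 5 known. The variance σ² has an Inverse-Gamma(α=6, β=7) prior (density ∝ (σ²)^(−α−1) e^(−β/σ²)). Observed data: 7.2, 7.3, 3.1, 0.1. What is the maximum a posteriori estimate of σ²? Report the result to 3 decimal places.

Sum of squared deviations about the known mean: SS = (7.2−5)² + (7.3−5)² + (3.1−5)² + (0.1−5)² = 37.75.
The Normal likelihood contributes (σ²)^(−n/2) exp(−SS/(2σ²)), so the posterior is Inverse-Gamma(α + n/2, β + SS/2) = Inverse-Gamma(8, 25.875).
The mode of Inverse-Gamma(a, b) is b/(a+1) = 25.875/9 ≈ 2.875.

σ̂²_MAP = 2.875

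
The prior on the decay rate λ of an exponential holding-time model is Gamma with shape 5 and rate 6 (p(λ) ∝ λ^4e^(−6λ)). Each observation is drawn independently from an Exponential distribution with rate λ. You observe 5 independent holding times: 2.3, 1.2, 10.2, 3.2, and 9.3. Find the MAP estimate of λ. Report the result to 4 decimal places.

The Exponential(rate=λ) likelihood is ∝ λ^n e^(−λΣtᵢ). Here n = 5 and Σtᵢ = 2.3 + 1.2 + 10.2 + 3.2 + 9.3 = 26.2.
Posterior ∝ λ^4e^(−6λ) · λ^5e^(−26.2λ) = λ^9e^(−32.2λ), i.e. Gamma(10, 32.2).
Mode = (a−1)/b = 9/32.2 ≈ 0.2795.

λ̂_MAP = 0.2795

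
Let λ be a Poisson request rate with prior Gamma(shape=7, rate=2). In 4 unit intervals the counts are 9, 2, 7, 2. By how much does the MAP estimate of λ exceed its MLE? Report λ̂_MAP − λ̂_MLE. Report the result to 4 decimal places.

Σxᵢ = 20. Posterior is Gamma(27, 6); MAP = (27−1)/6 = 26/6 ≈ 4.33333.
MLE = x̄ = 20/4 ≈ 5.00000.
Difference = 26/6 − 20/4 = -2/3 ≈ -0.6667.

MAP − MLE = -0.6667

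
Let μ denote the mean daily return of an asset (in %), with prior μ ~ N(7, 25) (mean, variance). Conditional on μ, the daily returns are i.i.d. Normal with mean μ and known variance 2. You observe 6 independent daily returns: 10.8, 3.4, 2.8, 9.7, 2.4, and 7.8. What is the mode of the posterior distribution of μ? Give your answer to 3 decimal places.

μ̂_MAP = 6.161

n = 6; x̄ = (10.8 + 3.4 + 2.8 + 9.7 + 2.4 + 7.8)/6 = 36.9/6 = 6.15.
For a Normal prior and Normal likelihood with known variance, the posterior is Normal; its mode equals its mean, the precision-weighted average.
Prior precision 1/σ₀² = 1/25 = 0.04; data precision n/σ² = 6/2 = 3.
μ̂ = (0.04·7 + 3·6.15) / (0.04 + 3) = 18.73/3.04 = 1873/304 ≈ 6.161.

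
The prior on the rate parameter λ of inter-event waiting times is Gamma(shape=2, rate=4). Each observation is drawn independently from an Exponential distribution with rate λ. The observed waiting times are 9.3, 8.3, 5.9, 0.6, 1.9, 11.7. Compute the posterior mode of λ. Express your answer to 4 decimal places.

The Exponential(rate=λ) likelihood is ∝ λ^n e^(−λΣtᵢ). Here n = 6 and Σtᵢ = 9.3 + 8.3 + 5.9 + 0.6 + 1.9 + 11.7 = 37.7.
Posterior ∝ λe^(−4λ) · λ^6e^(−37.7λ) = λ^7e^(−41.7λ), i.e. Gamma(8, 41.7).
Mode = (a−1)/b = 7/41.7 ≈ 0.1679.

λ̂_MAP = 0.1679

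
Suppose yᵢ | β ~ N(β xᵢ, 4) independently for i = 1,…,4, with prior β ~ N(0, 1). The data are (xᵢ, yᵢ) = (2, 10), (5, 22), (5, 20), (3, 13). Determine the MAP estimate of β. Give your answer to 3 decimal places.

β̂_MAP = 4.015

log p(β | y) = −Σ(yᵢ − βxᵢ)²/(2·4) − β²/(2·1) + const.
Setting the derivative to zero: Σxᵢ(yᵢ − βxᵢ)/4 − β/1 = 0, so β = Σxᵢyᵢ / (Σxᵢ² + σ²/τ²).
Σxᵢyᵢ = 2·10 + 5·22 + 5·20 + 3·13 = 269; Σxᵢ² = 63; σ²/τ² = 4.
β̂_MAP = 269 / (63 + 4) = 269/67 ≈ 4.015.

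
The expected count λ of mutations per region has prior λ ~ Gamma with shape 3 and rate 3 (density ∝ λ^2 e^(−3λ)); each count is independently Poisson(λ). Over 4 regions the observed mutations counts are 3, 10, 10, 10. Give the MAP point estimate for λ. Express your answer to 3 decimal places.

λ̂_MAP = 5.000

Σxᵢ = 3+10+10+10 = 33, with n = 4.
Posterior ∝ λ^2e^(−3λ) · λ^33e^(−4λ) = λ^35e^(−7λ), i.e. Gamma(shape=36, rate=7).
The mode of a Gamma(a, b) with a ≥ 1 (shape–rate) is (a−1)/b = 35/7 ≈ 5.000.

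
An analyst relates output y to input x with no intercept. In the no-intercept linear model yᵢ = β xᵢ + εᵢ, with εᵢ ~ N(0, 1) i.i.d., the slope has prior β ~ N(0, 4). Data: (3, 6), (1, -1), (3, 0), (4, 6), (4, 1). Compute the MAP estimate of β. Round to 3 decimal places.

log p(β | y) = −Σ(yᵢ − βxᵢ)²/(2·1) − β²/(2·4) + const.
Setting the derivative to zero: Σxᵢ(yᵢ − βxᵢ)/1 − β/4 = 0, so β = Σxᵢyᵢ / (Σxᵢ² + σ²/τ²).
Σxᵢyᵢ = 3·6 + 1·(-1) + 3·0 + 4·6 + 4·1 = 45; Σxᵢ² = 51; σ²/τ² = 0.25.
β̂_MAP = 45 / (51 + 0.25) = 45/51.25 ≈ 0.878.

β̂_MAP = 0.878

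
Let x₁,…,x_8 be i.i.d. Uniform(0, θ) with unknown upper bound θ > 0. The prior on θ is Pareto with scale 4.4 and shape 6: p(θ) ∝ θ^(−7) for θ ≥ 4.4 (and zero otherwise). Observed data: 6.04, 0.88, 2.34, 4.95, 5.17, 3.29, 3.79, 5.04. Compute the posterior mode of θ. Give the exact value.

θ̂_MAP = 6.04

The Uniform(0, θ) likelihood is θ^(−n) for θ ≥ max(xᵢ), zero otherwise. Here max(xᵢ) = 6.04.
Posterior ∝ θ^(−7) · θ^(−8) = θ^(−15) on θ ≥ max(4.4, 6.04) = 6.04.
This density is strictly decreasing in θ, so the posterior mode lies at the lower boundary of the support.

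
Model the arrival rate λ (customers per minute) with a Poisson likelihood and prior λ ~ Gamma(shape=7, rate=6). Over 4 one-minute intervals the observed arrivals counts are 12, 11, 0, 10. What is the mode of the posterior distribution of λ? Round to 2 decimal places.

Σxᵢ = 12+11+0+10 = 33, with n = 4.
Posterior ∝ λ^6e^(−6λ) · λ^33e^(−4λ) = λ^39e^(−10λ), i.e. Gamma(shape=40, rate=10).
The mode of a Gamma(a, b) with a ≥ 1 (shape–rate) is (a−1)/b = 39/10 ≈ 3.90.

λ̂_MAP = 3.90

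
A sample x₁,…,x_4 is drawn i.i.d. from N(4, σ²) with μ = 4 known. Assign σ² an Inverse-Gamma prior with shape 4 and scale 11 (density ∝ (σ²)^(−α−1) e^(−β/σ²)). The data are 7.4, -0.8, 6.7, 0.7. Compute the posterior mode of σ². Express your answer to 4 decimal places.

σ̂²_MAP = 5.3414

Sum of squared deviations about the known mean: SS = (7.4−4)² + (-0.8−4)² + (6.7−4)² + (0.7−4)² = 52.78.
The Normal likelihood contributes (σ²)^(−n/2) exp(−SS/(2σ²)), so the posterior is Inverse-Gamma(α + n/2, β + SS/2) = Inverse-Gamma(6, 37.39).
The mode of Inverse-Gamma(a, b) is b/(a+1) = 37.39/7 ≈ 5.3414.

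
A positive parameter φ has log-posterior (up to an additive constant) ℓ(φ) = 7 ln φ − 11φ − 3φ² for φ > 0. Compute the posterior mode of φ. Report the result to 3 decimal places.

ℓ'(φ) = 7/φ − 11 − 6φ. Setting this to zero and multiplying by φ: 6φ² + 11φ − 7 = 0.
φ = (−11 + √(11² + 4·6·7)) / (2·6) = (−11 + √289) / 12 = (−11 + 17)/12 = 1/2.
ℓ''(φ) = −7/φ² − 6 < 0, confirming a maximum.

φ̂_MAP = 0.500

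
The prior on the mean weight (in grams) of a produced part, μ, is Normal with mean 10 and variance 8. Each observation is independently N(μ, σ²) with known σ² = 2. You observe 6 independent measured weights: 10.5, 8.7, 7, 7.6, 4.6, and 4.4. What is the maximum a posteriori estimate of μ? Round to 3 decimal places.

μ̂_MAP = 7.248

n = 6; x̄ = (10.5 + 8.7 + 7 + 7.6 + 4.6 + 4.4)/6 = 42.8/6 = 107/15 ≈ 7.1333.
For a Normal prior and Normal likelihood with known variance, the posterior is Normal; its mode equals its mean, the precision-weighted average.
Prior precision 1/σ₀² = 1/8 = 0.125; data precision n/σ² = 6/2 = 3.
μ̂ = (0.125·10 + 3·(107/15)) / (0.125 + 3) = 22.65/3.125 = 7.248.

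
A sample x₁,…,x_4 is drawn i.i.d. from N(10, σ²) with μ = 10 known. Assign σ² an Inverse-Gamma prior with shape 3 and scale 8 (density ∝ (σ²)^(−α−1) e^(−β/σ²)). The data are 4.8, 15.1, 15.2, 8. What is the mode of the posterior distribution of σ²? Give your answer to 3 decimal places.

Sum of squared deviations about the known mean: SS = (4.8−10)² + (15.1−10)² + (15.2−10)² + (8−10)² = 84.09.
The Normal likelihood contributes (σ²)^(−n/2) exp(−SS/(2σ²)), so the posterior is Inverse-Gamma(α + n/2, β + SS/2) = Inverse-Gamma(5, 50.045).
The mode of Inverse-Gamma(a, b) is b/(a+1) = 50.045/6 ≈ 8.341.

σ̂²_MAP = 8.341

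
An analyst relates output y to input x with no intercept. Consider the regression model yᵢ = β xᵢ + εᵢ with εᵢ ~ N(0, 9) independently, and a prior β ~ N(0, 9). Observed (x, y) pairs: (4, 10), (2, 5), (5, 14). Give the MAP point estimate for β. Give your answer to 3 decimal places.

β̂_MAP = 2.609

log p(β | y) = −Σ(yᵢ − βxᵢ)²/(2·9) − β²/(2·9) + const.
Setting the derivative to zero: Σxᵢ(yᵢ − βxᵢ)/9 − β/9 = 0, so β = Σxᵢyᵢ / (Σxᵢ² + σ²/τ²).
Σxᵢyᵢ = 4·10 + 2·5 + 5·14 = 120; Σxᵢ² = 45; σ²/τ² = 1.
β̂_MAP = 120 / (45 + 1) = 120/46 ≈ 2.609.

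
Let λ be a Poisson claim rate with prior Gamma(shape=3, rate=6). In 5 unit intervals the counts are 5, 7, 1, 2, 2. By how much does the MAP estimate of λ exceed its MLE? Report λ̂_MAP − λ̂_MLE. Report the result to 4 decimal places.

MAP − MLE = -1.6727

Σxᵢ = 17. Posterior is Gamma(20, 11); MAP = (20−1)/11 = 19/11 ≈ 1.72727.
MLE = x̄ = 17/5 ≈ 3.40000.
Difference = 19/11 − 17/5 = -92/55 ≈ -1.6727.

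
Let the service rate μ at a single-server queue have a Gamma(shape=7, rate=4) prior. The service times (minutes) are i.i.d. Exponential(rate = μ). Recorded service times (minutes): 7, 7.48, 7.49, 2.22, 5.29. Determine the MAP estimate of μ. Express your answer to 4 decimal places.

μ̂_MAP = 0.3286

The Exponential(rate=μ) likelihood is ∝ μ^n e^(−μΣtᵢ). Here n = 5 and Σtᵢ = 7 + 7.48 + 7.49 + 2.22 + 5.29 = 29.48.
Posterior ∝ μ^6e^(−4μ) · μ^5e^(−29.48μ) = μ^11e^(−33.48μ), i.e. Gamma(12, 33.48).
Mode = (a−1)/b = 11/33.48 ≈ 0.3286.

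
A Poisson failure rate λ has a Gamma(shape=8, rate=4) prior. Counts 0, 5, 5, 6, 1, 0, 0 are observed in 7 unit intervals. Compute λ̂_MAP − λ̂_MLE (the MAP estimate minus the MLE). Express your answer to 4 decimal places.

Σxᵢ = 17. Posterior is Gamma(25, 11); MAP = (25−1)/11 = 24/11 ≈ 2.18182.
MLE = x̄ = 17/7 ≈ 2.42857.
Difference = 24/11 − 17/7 = -19/77 ≈ -0.2468.

MAP − MLE = -0.2468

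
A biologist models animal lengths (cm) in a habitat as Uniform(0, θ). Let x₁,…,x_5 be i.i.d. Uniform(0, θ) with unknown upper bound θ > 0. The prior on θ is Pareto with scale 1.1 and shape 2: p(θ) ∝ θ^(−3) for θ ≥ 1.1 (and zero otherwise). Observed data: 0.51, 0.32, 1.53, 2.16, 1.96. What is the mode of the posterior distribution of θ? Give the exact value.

θ̂_MAP = 2.16

The Uniform(0, θ) likelihood is θ^(−n) for θ ≥ max(xᵢ), zero otherwise. Here max(xᵢ) = 2.16.
Posterior ∝ θ^(−3) · θ^(−5) = θ^(−8) on θ ≥ max(1.1, 2.16) = 2.16.
This density is strictly decreasing in θ, so the posterior mode lies at the lower boundary of the support.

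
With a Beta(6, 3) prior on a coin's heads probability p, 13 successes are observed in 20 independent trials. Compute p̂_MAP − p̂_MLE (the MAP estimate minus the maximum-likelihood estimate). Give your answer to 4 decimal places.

MAP − MLE = 0.0167

Posterior is Beta(19, 10); MAP = (19−1)/(29−2) = 18/27 ≈ 0.66667.
MLE ignores the prior: p̂_MLE = k/n = 13/20 ≈ 0.65000.
Difference = 18/27 − 13/20 = 1/60 ≈ 0.0167.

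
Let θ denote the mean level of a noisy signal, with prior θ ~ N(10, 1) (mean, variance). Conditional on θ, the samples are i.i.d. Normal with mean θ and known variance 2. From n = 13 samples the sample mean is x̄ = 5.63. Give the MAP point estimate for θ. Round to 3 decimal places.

θ̂_MAP = 6.213

n = 13, x̄ = 5.63.
For a Normal prior and Normal likelihood with known variance, the posterior is Normal; its mode equals its mean, the precision-weighted average.
Prior precision 1/σ₀² = 1/1 = 1; data precision n/σ² = 13/2 = 6.5.
θ̂ = (1·10 + 6.5·5.63) / (1 + 6.5) = 46.595/7.5 = 9319/1500 ≈ 6.213.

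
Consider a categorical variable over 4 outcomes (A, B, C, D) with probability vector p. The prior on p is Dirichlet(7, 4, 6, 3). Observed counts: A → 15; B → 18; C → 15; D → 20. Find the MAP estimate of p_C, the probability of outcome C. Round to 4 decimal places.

The posterior is Dirichlet(αᵢ + nᵢ) = Dirichlet(22, 22, 21, 23).
For a Dirichlet(a₁,…,a_K) with all aᵢ > 1, the mode has j-th component (aⱼ − 1)/(Σaᵢ − K).
Here Σaᵢ = 88 and K = 4, so p_C = (21 − 1)/(88 − 4) = 20/84 ≈ 0.2381.

MAP estimate of p_C = 0.2381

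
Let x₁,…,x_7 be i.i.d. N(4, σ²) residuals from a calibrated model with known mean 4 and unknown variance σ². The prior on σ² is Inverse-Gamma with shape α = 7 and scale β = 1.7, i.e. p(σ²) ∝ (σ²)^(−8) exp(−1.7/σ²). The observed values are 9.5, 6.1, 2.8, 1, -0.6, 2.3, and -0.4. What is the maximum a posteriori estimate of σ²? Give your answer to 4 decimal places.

Sum of squared deviations about the known mean: SS = (9.5−4)² + (6.1−4)² + (2.8−4)² + (1−4)² + (-0.6−4)² + (2.3−4)² + (-0.4−4)² = 88.51.
The Normal likelihood contributes (σ²)^(−n/2) exp(−SS/(2σ²)), so the posterior is Inverse-Gamma(α + n/2, β + SS/2) = Inverse-Gamma(10.5, 45.955).
The mode of Inverse-Gamma(a, b) is b/(a+1) = 45.955/11.5 ≈ 3.9961.

σ̂²_MAP = 3.9961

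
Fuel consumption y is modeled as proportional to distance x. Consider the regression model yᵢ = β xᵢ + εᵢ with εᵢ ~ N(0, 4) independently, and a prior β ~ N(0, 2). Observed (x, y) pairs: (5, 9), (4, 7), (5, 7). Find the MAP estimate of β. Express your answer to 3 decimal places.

log p(β | y) = −Σ(yᵢ − βxᵢ)²/(2·4) − β²/(2·2) + const.
Setting the derivative to zero: Σxᵢ(yᵢ − βxᵢ)/4 − β/2 = 0, so β = Σxᵢyᵢ / (Σxᵢ² + σ²/τ²).
Σxᵢyᵢ = 5·9 + 4·7 + 5·7 = 108; Σxᵢ² = 66; σ²/τ² = 2.
β̂_MAP = 108 / (66 + 2) = 108/68 ≈ 1.588.

β̂_MAP = 1.588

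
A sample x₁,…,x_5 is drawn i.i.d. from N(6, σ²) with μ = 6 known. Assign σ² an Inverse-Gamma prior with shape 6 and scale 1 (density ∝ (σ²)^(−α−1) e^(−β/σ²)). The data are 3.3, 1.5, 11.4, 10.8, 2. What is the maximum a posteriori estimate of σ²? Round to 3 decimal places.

σ̂²_MAP = 5.144

Sum of squared deviations about the known mean: SS = (3.3−6)² + (1.5−6)² + (11.4−6)² + (10.8−6)² + (2−6)² = 95.74.
The Normal likelihood contributes (σ²)^(−n/2) exp(−SS/(2σ²)), so the posterior is Inverse-Gamma(α + n/2, β + SS/2) = Inverse-Gamma(8.5, 48.87).
The mode of Inverse-Gamma(a, b) is b/(a+1) = 48.87/9.5 ≈ 5.144.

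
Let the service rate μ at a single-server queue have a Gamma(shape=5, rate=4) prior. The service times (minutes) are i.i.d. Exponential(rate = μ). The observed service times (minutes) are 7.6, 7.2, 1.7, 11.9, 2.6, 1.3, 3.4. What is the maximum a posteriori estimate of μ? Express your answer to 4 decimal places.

The Exponential(rate=μ) likelihood is ∝ μ^n e^(−μΣtᵢ). Here n = 7 and Σtᵢ = 7.6 + 7.2 + 1.7 + 11.9 + 2.6 + 1.3 + 3.4 = 35.7.
Posterior ∝ μ^4e^(−4μ) · μ^7e^(−35.7μ) = μ^11e^(−39.7μ), i.e. Gamma(12, 39.7).
Mode = (a−1)/b = 11/39.7 ≈ 0.2771.

μ̂_MAP = 0.2771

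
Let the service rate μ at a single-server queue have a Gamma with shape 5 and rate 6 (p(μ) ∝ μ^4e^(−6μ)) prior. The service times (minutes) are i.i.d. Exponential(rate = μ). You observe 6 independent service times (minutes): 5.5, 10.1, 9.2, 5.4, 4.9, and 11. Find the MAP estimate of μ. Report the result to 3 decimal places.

μ̂_MAP = 0.192

The Exponential(rate=μ) likelihood is ∝ μ^n e^(−μΣtᵢ). Here n = 6 and Σtᵢ = 5.5 + 10.1 + 9.2 + 5.4 + 4.9 + 11 = 46.1.
Posterior ∝ μ^4e^(−6μ) · μ^6e^(−46.1μ) = μ^10e^(−52.1μ), i.e. Gamma(11, 52.1).
Mode = (a−1)/b = 10/52.1 ≈ 0.192.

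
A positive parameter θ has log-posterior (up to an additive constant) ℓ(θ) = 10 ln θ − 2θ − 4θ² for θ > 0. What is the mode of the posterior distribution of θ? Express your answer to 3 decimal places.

ℓ'(θ) = 10/θ − 2 − 8θ. Setting this to zero and multiplying by θ: 8θ² + 2θ − 10 = 0.
θ = (−2 + √(2² + 4·8·10)) / (2·8) = (−2 + √324) / 16 = (−2 + 18)/16 = 1.
ℓ''(θ) = −10/θ² − 8 < 0, confirming a maximum.

θ̂_MAP = 1.000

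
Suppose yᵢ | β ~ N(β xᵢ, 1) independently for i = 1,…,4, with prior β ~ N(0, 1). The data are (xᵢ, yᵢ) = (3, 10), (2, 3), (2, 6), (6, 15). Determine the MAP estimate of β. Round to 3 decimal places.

β̂_MAP = 2.556

log p(β | y) = −Σ(yᵢ − βxᵢ)²/(2·1) − β²/(2·1) + const.
Setting the derivative to zero: Σxᵢ(yᵢ − βxᵢ)/1 − β/1 = 0, so β = Σxᵢyᵢ / (Σxᵢ² + σ²/τ²).
Σxᵢyᵢ = 3·10 + 2·3 + 2·6 + 6·15 = 138; Σxᵢ² = 53; σ²/τ² = 1.
β̂_MAP = 138 / (53 + 1) = 138/54 ≈ 2.556.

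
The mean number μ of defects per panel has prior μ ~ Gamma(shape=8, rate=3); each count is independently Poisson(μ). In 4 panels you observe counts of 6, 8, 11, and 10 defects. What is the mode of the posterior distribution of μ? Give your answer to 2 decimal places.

μ̂_MAP = 6.00

Σxᵢ = 6+8+11+10 = 35, with n = 4.
Posterior ∝ μ^7e^(−3μ) · μ^35e^(−4μ) = μ^42e^(−7μ), i.e. Gamma(shape=43, rate=7).
The mode of a Gamma(a, b) with a ≥ 1 (shape–rate) is (a−1)/b = 42/7 ≈ 6.00.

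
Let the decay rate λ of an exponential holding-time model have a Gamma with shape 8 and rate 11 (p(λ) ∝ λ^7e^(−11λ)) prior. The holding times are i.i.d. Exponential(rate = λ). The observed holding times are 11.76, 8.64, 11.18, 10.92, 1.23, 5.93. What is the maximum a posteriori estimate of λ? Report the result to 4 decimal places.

The Exponential(rate=λ) likelihood is ∝ λ^n e^(−λΣtᵢ). Here n = 6 and Σtᵢ = 11.76 + 8.64 + 11.18 + 10.92 + 1.23 + 5.93 = 49.66.
Posterior ∝ λ^7e^(−11λ) · λ^6e^(−49.66λ) = λ^13e^(−60.66λ), i.e. Gamma(14, 60.66).
Mode = (a−1)/b = 13/60.66 ≈ 0.2143.

λ̂_MAP = 0.2143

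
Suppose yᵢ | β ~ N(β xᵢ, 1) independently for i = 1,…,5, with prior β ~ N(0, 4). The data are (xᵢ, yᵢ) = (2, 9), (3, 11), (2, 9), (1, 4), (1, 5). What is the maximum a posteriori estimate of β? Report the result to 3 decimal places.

log p(β | y) = −Σ(yᵢ − βxᵢ)²/(2·1) − β²/(2·4) + const.
Setting the derivative to zero: Σxᵢ(yᵢ − βxᵢ)/1 − β/4 = 0, so β = Σxᵢyᵢ / (Σxᵢ² + σ²/τ²).
Σxᵢyᵢ = 2·9 + 3·11 + 2·9 + 1·4 + 1·5 = 78; Σxᵢ² = 19; σ²/τ² = 0.25.
β̂_MAP = 78 / (19 + 0.25) = 78/19.25 ≈ 4.052.

β̂_MAP = 4.052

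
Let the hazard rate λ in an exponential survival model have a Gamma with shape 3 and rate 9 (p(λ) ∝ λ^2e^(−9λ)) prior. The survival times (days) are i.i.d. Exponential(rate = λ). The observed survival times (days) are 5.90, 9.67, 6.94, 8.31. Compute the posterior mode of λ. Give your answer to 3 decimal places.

The Exponential(rate=λ) likelihood is ∝ λ^n e^(−λΣtᵢ). Here n = 4 and Σtᵢ = 5.90 + 9.67 + 6.94 + 8.31 = 30.82.
Posterior ∝ λ^2e^(−9λ) · λ^4e^(−30.82λ) = λ^6e^(−39.82λ), i.e. Gamma(7, 39.82).
Mode = (a−1)/b = 6/39.82 ≈ 0.151.

λ̂_MAP = 0.151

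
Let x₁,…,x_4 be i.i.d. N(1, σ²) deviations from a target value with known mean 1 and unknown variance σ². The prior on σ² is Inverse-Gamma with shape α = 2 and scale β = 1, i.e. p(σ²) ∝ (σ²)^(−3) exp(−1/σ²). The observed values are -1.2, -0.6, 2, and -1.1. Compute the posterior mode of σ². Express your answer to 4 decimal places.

Sum of squared deviations about the known mean: SS = (-1.2−1)² + (-0.6−1)² + (2−1)² + (-1.1−1)² = 12.81.
The Normal likelihood contributes (σ²)^(−n/2) exp(−SS/(2σ²)), so the posterior is Inverse-Gamma(α + n/2, β + SS/2) = Inverse-Gamma(4, 7.405).
The mode of Inverse-Gamma(a, b) is b/(a+1) = 7.405/5 ≈ 1.4810.

σ̂²_MAP = 1.4810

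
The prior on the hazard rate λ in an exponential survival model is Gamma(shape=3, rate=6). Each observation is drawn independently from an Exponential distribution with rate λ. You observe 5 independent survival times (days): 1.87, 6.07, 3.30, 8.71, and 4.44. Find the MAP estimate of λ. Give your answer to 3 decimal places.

λ̂_MAP = 0.230

The Exponential(rate=λ) likelihood is ∝ λ^n e^(−λΣtᵢ). Here n = 5 and Σtᵢ = 1.87 + 6.07 + 3.30 + 8.71 + 4.44 = 24.39.
Posterior ∝ λ^2e^(−6λ) · λ^5e^(−24.39λ) = λ^7e^(−30.39λ), i.e. Gamma(8, 30.39).
Mode = (a−1)/b = 7/30.39 ≈ 0.230.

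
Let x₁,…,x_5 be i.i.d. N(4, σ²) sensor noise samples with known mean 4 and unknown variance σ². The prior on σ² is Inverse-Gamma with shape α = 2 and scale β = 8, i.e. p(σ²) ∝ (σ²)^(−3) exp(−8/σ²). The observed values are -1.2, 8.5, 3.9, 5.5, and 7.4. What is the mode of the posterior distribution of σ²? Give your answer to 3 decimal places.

σ̂²_MAP = 7.010

Sum of squared deviations about the known mean: SS = (-1.2−4)² + (8.5−4)² + (3.9−4)² + (5.5−4)² + (7.4−4)² = 61.11.
The Normal likelihood contributes (σ²)^(−n/2) exp(−SS/(2σ²)), so the posterior is Inverse-Gamma(α + n/2, β + SS/2) = Inverse-Gamma(4.5, 38.555).
The mode of Inverse-Gamma(a, b) is b/(a+1) = 38.555/5.5 ≈ 7.010.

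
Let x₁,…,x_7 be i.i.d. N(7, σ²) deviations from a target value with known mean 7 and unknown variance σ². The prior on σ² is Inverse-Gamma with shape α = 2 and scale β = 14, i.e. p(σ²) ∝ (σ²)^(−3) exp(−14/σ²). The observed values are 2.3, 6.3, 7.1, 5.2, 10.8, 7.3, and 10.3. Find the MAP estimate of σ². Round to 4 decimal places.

Sum of squared deviations about the known mean: SS = (2.3−7)² + (6.3−7)² + (7.1−7)² + (5.2−7)² + (10.8−7)² + (7.3−7)² + (10.3−7)² = 51.25.
The Normal likelihood contributes (σ²)^(−n/2) exp(−SS/(2σ²)), so the posterior is Inverse-Gamma(α + n/2, β + SS/2) = Inverse-Gamma(5.5, 39.625).
The mode of Inverse-Gamma(a, b) is b/(a+1) = 39.625/6.5 ≈ 6.0962.

σ̂²_MAP = 6.0962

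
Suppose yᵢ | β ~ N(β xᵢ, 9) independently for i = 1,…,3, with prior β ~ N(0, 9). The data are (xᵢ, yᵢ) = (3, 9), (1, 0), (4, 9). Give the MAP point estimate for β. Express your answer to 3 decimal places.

log p(β | y) = −Σ(yᵢ − βxᵢ)²/(2·9) − β²/(2·9) + const.
Setting the derivative to zero: Σxᵢ(yᵢ − βxᵢ)/9 − β/9 = 0, so β = Σxᵢyᵢ / (Σxᵢ² + σ²/τ²).
Σxᵢyᵢ = 3·9 + 1·0 + 4·9 = 63; Σxᵢ² = 26; σ²/τ² = 1.
β̂_MAP = 63 / (26 + 1) = 63/27 ≈ 2.333.

β̂_MAP = 2.333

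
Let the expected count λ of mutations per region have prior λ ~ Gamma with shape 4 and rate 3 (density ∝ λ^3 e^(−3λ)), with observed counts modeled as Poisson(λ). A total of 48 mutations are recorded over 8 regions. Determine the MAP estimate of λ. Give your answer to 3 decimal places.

Σxᵢ = 48, n = 8.
Posterior ∝ λ^3e^(−3λ) · λ^48e^(−8λ) = λ^51e^(−11λ), i.e. Gamma(shape=52, rate=11).
The mode of a Gamma(a, b) with a ≥ 1 (shape–rate) is (a−1)/b = 51/11 ≈ 4.636.

λ̂_MAP = 4.636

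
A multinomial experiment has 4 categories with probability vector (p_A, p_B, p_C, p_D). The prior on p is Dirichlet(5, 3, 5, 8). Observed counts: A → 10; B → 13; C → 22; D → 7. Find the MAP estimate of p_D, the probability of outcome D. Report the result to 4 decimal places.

The posterior is Dirichlet(αᵢ + nᵢ) = Dirichlet(15, 16, 27, 15).
For a Dirichlet(a₁,…,a_K) with all aᵢ > 1, the mode has j-th component (aⱼ − 1)/(Σaᵢ − K).
Here Σaᵢ = 73 and K = 4, so p_D = (15 − 1)/(73 − 4) = 14/69 ≈ 0.2029.

MAP estimate of p_D = 0.2029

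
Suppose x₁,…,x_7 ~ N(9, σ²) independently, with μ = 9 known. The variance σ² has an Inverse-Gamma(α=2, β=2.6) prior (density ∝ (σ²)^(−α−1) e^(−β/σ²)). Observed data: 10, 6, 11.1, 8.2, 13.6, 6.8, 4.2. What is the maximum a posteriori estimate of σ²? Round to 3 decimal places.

σ̂²_MAP = 5.330

Sum of squared deviations about the known mean: SS = (10−9)² + (6−9)² + (11.1−9)² + (8.2−9)² + (13.6−9)² + (6.8−9)² + (4.2−9)² = 64.09.
The Normal likelihood contributes (σ²)^(−n/2) exp(−SS/(2σ²)), so the posterior is Inverse-Gamma(α + n/2, β + SS/2) = Inverse-Gamma(5.5, 34.645).
The mode of Inverse-Gamma(a, b) is b/(a+1) = 34.645/6.5 ≈ 5.330.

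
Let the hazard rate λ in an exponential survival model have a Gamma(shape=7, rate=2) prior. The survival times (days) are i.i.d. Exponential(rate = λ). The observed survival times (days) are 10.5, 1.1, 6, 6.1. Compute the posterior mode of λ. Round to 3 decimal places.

λ̂_MAP = 0.389

The Exponential(rate=λ) likelihood is ∝ λ^n e^(−λΣtᵢ). Here n = 4 and Σtᵢ = 10.5 + 1.1 + 6 + 6.1 = 23.7.
Posterior ∝ λ^6e^(−2λ) · λ^4e^(−23.7λ) = λ^10e^(−25.7λ), i.e. Gamma(11, 25.7).
Mode = (a−1)/b = 10/25.7 ≈ 0.389.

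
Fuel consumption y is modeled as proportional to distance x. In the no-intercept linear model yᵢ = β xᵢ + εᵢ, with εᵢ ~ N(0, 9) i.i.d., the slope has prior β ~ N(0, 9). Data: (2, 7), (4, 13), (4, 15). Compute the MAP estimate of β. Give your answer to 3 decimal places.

β̂_MAP = 3.405

log p(β | y) = −Σ(yᵢ − βxᵢ)²/(2·9) − β²/(2·9) + const.
Setting the derivative to zero: Σxᵢ(yᵢ − βxᵢ)/9 − β/9 = 0, so β = Σxᵢyᵢ / (Σxᵢ² + σ²/τ²).
Σxᵢyᵢ = 2·7 + 4·13 + 4·15 = 126; Σxᵢ² = 36; σ²/τ² = 1.
β̂_MAP = 126 / (36 + 1) = 126/37 ≈ 3.405.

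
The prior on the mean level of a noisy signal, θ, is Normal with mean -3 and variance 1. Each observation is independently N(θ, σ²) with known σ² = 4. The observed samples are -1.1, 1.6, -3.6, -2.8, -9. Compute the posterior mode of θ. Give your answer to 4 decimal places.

θ̂_MAP = -2.9889

n = 5; x̄ = ((-1.1) + 1.6 + (-3.6) + (-2.8) + (-9))/5 = -14.9/5 = -2.98.
For a Normal prior and Normal likelihood with known variance, the posterior is Normal; its mode equals its mean, the precision-weighted average.
Prior precision 1/σ₀² = 1/1 = 1; data precision n/σ² = 5/4 = 1.25.
θ̂ = (1·(-3) + 1.25·(-2.98)) / (1 + 1.25) = (-6.725)/2.25 = -269/90 ≈ -2.9889.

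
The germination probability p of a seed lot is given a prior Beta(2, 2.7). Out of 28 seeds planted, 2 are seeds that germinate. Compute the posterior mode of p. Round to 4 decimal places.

Prior: Beta(2, 2.7).
Data: 2 successes in 28 trials. The binomial likelihood contributes p^2(1−p)^26, so the posterior is Beta(2+2, 2.7+26) = Beta(4, 28.7).
For Beta(a, b) with a, b > 1 the mode is (a−1)/(a+b−2) = 3/30.7 ≈ 0.0977.

p̂_MAP = 0.0977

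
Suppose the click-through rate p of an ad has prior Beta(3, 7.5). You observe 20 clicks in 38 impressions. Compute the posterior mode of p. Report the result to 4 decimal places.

p̂_MAP = 0.4731

Prior: Beta(3, 7.5).
Data: 20 successes in 38 trials. The binomial likelihood contributes p^20(1−p)^18, so the posterior is Beta(3+20, 7.5+18) = Beta(23, 25.5).
For Beta(a, b) with a, b > 1 the mode is (a−1)/(a+b−2) = 22/46.5 ≈ 0.4731.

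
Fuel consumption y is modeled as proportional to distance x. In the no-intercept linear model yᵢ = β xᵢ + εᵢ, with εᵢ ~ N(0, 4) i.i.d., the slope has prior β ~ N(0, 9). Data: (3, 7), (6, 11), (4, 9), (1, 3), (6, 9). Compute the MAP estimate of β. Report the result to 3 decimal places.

β̂_MAP = 1.828

log p(β | y) = −Σ(yᵢ − βxᵢ)²/(2·4) − β²/(2·9) + const.
Setting the derivative to zero: Σxᵢ(yᵢ − βxᵢ)/4 − β/9 = 0, so β = Σxᵢyᵢ / (Σxᵢ² + σ²/τ²).
Σxᵢyᵢ = 3·7 + 6·11 + 4·9 + 1·3 + 6·9 = 180; Σxᵢ² = 98; σ²/τ² = 4/9.
β̂_MAP = 180 / (98 + 4/9) = 180/(886/9) = 810/443 ≈ 1.828.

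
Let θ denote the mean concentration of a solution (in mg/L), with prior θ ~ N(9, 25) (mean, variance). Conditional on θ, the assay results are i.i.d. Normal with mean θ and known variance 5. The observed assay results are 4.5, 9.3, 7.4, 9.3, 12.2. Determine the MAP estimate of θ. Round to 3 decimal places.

θ̂_MAP = 8.558

n = 5; x̄ = (4.5 + 9.3 + 7.4 + 9.3 + 12.2)/5 = 42.7/5 = 8.54.
For a Normal prior and Normal likelihood with known variance, the posterior is Normal; its mode equals its mean, the precision-weighted average.
Prior precision 1/σ₀² = 1/25 = 0.04; data precision n/σ² = 5/5 = 1.
θ̂ = (0.04·9 + 1·8.54) / (0.04 + 1) = 8.9/1.04 = 445/52 ≈ 8.558.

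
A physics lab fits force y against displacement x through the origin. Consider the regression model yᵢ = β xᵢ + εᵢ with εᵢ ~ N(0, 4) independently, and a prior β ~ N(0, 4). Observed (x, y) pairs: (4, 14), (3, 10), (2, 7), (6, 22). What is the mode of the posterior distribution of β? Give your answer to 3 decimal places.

log p(β | y) = −Σ(yᵢ − βxᵢ)²/(2·4) − β²/(2·4) + const.
Setting the derivative to zero: Σxᵢ(yᵢ − βxᵢ)/4 − β/4 = 0, so β = Σxᵢyᵢ / (Σxᵢ² + σ²/τ²).
Σxᵢyᵢ = 4·14 + 3·10 + 2·7 + 6·22 = 232; Σxᵢ² = 65; σ²/τ² = 1.
β̂_MAP = 232 / (65 + 1) = 232/66 ≈ 3.515.

β̂_MAP = 3.515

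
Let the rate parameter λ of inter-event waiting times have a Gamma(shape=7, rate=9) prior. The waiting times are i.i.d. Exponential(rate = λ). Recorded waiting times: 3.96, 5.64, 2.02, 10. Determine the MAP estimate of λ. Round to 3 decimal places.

The Exponential(rate=λ) likelihood is ∝ λ^n e^(−λΣtᵢ). Here n = 4 and Σtᵢ = 3.96 + 5.64 + 2.02 + 10 = 21.62.
Posterior ∝ λ^6e^(−9λ) · λ^4e^(−21.62λ) = λ^10e^(−30.62λ), i.e. Gamma(11, 30.62).
Mode = (a−1)/b = 10/30.62 ≈ 0.327.

λ̂_MAP = 0.327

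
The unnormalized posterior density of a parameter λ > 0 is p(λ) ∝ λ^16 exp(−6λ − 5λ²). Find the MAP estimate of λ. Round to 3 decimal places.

λ̂_MAP = 1.000

ℓ'(λ) = 16/λ − 6 − 10λ. Setting this to zero and multiplying by λ: 10λ² + 6λ − 16 = 0.
λ = (−6 + √(6² + 4·10·16)) / (2·10) = (−6 + √676) / 20 = (−6 + 26)/20 = 1.
ℓ''(λ) = −16/λ² − 10 < 0, confirming a maximum.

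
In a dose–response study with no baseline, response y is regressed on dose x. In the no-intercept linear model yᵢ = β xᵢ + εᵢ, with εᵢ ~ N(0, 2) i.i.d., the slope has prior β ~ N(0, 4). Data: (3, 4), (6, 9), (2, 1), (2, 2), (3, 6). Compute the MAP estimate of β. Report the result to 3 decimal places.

log p(β | y) = −Σ(yᵢ − βxᵢ)²/(2·2) − β²/(2·4) + const.
Setting the derivative to zero: Σxᵢ(yᵢ − βxᵢ)/2 − β/4 = 0, so β = Σxᵢyᵢ / (Σxᵢ² + σ²/τ²).
Σxᵢyᵢ = 3·4 + 6·9 + 2·1 + 2·2 + 3·6 = 90; Σxᵢ² = 62; σ²/τ² = 0.5.
β̂_MAP = 90 / (62 + 0.5) = 90/62.5 ≈ 1.440.

β̂_MAP = 1.440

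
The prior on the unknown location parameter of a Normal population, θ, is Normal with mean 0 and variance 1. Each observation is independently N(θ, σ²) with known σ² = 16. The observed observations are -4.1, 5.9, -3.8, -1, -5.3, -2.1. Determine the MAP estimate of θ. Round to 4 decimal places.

θ̂_MAP = -0.4727

n = 6; x̄ = ((-4.1) + 5.9 + (-3.8) + (-1) + (-5.3) + (-2.1))/6 = -10.4/6 = -26/15 ≈ -1.7333.
For a Normal prior and Normal likelihood with known variance, the posterior is Normal; its mode equals its mean, the precision-weighted average.
Prior precision 1/σ₀² = 1/1 = 1; data precision n/σ² = 6/16 = 0.375.
θ̂ = (1·0 + 0.375·(-26/15)) / (1 + 0.375) = (-0.65)/1.375 = -26/55 ≈ -0.4727.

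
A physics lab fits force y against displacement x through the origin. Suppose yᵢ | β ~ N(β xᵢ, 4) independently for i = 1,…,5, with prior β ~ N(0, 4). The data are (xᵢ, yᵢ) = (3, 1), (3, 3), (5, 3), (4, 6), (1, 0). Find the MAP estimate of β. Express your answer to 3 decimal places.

log p(β | y) = −Σ(yᵢ − βxᵢ)²/(2·4) − β²/(2·4) + const.
Setting the derivative to zero: Σxᵢ(yᵢ − βxᵢ)/4 − β/4 = 0, so β = Σxᵢyᵢ / (Σxᵢ² + σ²/τ²).
Σxᵢyᵢ = 3·1 + 3·3 + 5·3 + 4·6 + 1·0 = 51; Σxᵢ² = 60; σ²/τ² = 1.
β̂_MAP = 51 / (60 + 1) = 51/61 ≈ 0.836.

β̂_MAP = 0.836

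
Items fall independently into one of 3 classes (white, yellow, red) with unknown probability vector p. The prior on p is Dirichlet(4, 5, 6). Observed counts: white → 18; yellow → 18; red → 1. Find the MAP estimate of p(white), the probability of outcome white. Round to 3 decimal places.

The posterior is Dirichlet(αᵢ + nᵢ) = Dirichlet(22, 23, 7).
For a Dirichlet(a₁,…,a_K) with all aᵢ > 1, the mode has j-th component (aⱼ − 1)/(Σaᵢ − K).
Here Σaᵢ = 52 and K = 3, so p(white) = (22 − 1)/(52 − 3) = 21/49 ≈ 0.429.

MAP estimate of p(white) = 0.429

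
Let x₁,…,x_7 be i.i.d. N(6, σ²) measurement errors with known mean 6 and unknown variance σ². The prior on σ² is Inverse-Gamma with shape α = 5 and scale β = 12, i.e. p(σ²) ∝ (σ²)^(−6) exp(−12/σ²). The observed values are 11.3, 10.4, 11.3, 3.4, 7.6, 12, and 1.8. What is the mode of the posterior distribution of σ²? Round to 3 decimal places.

Sum of squared deviations about the known mean: SS = (11.3−6)² + (10.4−6)² + (11.3−6)² + (3.4−6)² + (7.6−6)² + (12−6)² + (1.8−6)² = 138.5.
The Normal likelihood contributes (σ²)^(−n/2) exp(−SS/(2σ²)), so the posterior is Inverse-Gamma(α + n/2, β + SS/2) = Inverse-Gamma(8.5, 81.25).
The mode of Inverse-Gamma(a, b) is b/(a+1) = 81.25/9.5 ≈ 8.553.

σ̂²_MAP = 8.553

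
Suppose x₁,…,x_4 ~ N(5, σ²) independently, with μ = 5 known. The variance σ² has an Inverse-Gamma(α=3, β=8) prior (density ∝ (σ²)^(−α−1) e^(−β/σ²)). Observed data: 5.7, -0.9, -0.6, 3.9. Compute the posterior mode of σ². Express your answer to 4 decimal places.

σ̂²_MAP = 6.9892

Sum of squared deviations about the known mean: SS = (5.7−5)² + (-0.9−5)² + (-0.6−5)² + (3.9−5)² = 67.87.
The Normal likelihood contributes (σ²)^(−n/2) exp(−SS/(2σ²)), so the posterior is Inverse-Gamma(α + n/2, β + SS/2) = Inverse-Gamma(5, 41.935).
The mode of Inverse-Gamma(a, b) is b/(a+1) = 41.935/6 ≈ 6.9892.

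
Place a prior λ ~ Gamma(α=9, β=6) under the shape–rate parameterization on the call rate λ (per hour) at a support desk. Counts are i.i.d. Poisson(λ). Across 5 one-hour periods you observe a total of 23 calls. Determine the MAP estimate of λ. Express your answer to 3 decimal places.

λ̂_MAP = 2.818

Σxᵢ = 23, n = 5.
Posterior ∝ λ^8e^(−6λ) · λ^23e^(−5λ) = λ^31e^(−11λ), i.e. Gamma(shape=32, rate=11).
The mode of a Gamma(a, b) with a ≥ 1 (shape–rate) is (a−1)/b = 31/11 ≈ 2.818.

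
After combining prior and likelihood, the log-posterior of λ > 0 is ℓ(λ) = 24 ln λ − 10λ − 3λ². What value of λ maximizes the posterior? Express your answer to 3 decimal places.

λ̂_MAP = 1.333

ℓ'(λ) = 24/λ − 10 − 6λ. Setting this to zero and multiplying by λ: 6λ² + 10λ − 24 = 0.
λ = (−10 + √(10² + 4·6·24)) / (2·6) = (−10 + √676) / 12 = (−10 + 26)/12 = 4/3.
ℓ''(λ) = −24/λ² − 6 < 0, confirming a maximum.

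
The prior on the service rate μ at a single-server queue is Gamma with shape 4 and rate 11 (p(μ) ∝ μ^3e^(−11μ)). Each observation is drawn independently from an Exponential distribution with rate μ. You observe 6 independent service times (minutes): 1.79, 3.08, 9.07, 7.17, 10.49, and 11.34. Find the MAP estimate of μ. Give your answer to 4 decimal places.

The Exponential(rate=μ) likelihood is ∝ μ^n e^(−μΣtᵢ). Here n = 6 and Σtᵢ = 1.79 + 3.08 + 9.07 + 7.17 + 10.49 + 11.34 = 42.94.
Posterior ∝ μ^3e^(−11μ) · μ^6e^(−42.94μ) = μ^9e^(−53.94μ), i.e. Gamma(10, 53.94).
Mode = (a−1)/b = 9/53.94 ≈ 0.1669.

μ̂_MAP = 0.1669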